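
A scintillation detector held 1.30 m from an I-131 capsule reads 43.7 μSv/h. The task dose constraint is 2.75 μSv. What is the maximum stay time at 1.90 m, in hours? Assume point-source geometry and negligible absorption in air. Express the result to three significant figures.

By the inverse-square law, rate at 1.90 m:
(1.30/1.90)² = 0.4681, so 43.7 × 0.4681 = 20.46 μSv/h.
Stay time = 2.75 μSv ÷ 20.46 μSv/h = 0.1344 h.

0.134 h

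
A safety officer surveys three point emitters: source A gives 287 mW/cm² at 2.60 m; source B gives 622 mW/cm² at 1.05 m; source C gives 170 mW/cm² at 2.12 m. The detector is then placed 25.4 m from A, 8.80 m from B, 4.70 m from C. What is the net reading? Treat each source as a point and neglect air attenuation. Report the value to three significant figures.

Each source contributes Iᵢ·(dᵢ/rᵢ)²; contributions add.
A: 287 × (2.60/25.4)² = 3.007 mW/cm²
B: 622 × (1.05/8.80)² = 8.855 mW/cm²
C: 170 × (2.12/4.70)² = 34.59 mW/cm²
Total = 3.007 + 8.855 + 34.59 = 46.45 mW/cm².

46.5 mW/cm²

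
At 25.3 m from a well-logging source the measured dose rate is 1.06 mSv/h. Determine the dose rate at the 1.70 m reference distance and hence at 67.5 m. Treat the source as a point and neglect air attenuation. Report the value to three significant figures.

235 mSv/h; 0.149 mSv/h

Using I₁d₁² = I₂d₂²,
At 1.70 m: (25.3/1.70)² = 221.5, so 1.06 × 221.5 = 234.8 mSv/h
At 67.5 m: (1.70/67.5)² = 0.0006343, so 234.8 × 0.0006343 = 0.1489 mSv/h.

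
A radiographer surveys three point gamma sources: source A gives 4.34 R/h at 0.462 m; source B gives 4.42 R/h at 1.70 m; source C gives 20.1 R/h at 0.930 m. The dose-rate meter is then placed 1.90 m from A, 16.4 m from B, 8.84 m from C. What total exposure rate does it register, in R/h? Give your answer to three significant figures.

0.527 R/h

Each source contributes Iᵢ·(dᵢ/rᵢ)²; contributions add.
A: 4.34 × (0.462/1.90)² = 0.2566 R/h
B: 4.42 × (1.70/16.4)² = 0.04749 R/h
C: 20.1 × (0.930/8.84)² = 0.2225 R/h
Total = 0.2566 + 0.04749 + 0.2225 = 0.5266 R/h.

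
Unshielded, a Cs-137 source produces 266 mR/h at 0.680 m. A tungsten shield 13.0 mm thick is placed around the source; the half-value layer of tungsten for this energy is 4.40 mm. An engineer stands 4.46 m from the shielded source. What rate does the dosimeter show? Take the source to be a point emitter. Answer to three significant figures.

0.798 mR/h

Distance alone: 266 × (0.680/4.46)² = 266 × 0.02325 = 6.184 mR/h.
Shield: 13.0/4.40 = 2.955 half-value layers → attenuation 2^(−2.955) = 0.1290.
Combined: 6.184 × 0.1290 = 0.7977 mR/h.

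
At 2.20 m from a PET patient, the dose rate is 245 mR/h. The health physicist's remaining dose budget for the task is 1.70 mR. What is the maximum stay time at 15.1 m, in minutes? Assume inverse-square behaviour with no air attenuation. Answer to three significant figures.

19.6 min

Intensity scales as (d₁/d₂)², so rate at 15.1 m:
(2.20/15.1)² = 0.02123, so 245 × 0.02123 = 5.201 mR/h.
Stay time = 1.70 mR ÷ 5.201 mR/h = 0.3269 h = 19.61 min.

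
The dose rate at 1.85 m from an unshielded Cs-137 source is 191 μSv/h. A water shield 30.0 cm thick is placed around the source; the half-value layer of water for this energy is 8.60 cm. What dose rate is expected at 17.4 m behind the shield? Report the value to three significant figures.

0.192 μSv/h

Distance alone: 191 × (1.85/17.4)² = 191 × 0.01130 = 2.158 μSv/h.
Shield: 30.0/8.60 = 3.488 half-value layers → attenuation 2^(−3.488) = 0.08913.
Combined: 2.158 × 0.08913 = 0.1923 μSv/h.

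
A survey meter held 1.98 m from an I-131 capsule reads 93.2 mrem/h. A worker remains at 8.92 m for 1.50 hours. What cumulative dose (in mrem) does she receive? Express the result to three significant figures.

Using I₁d₁² = I₂d₂², rate at 8.92 m:
93.2 × (1.98/8.92)² = 93.2 × 0.04927 = 4.592 mrem/h.
Dose = rate × time = 4.592 mrem/h × 1.500 h = 6.888 mrem.

6.89 mrem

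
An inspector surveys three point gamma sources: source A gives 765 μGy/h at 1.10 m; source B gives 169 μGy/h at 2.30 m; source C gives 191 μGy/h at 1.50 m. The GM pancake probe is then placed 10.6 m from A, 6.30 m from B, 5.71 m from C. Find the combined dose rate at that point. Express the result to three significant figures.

43.9 μGy/h

By superposition, sum each source's inverse-square contribution:
A: 765 × (1.10/10.6)² = 8.238 μGy/h
B: 169 × (2.30/6.30)² = 22.52 μGy/h
C: 191 × (1.50/5.71)² = 13.18 μGy/h
Total = 8.238 + 22.52 + 13.18 = 43.94 μGy/h.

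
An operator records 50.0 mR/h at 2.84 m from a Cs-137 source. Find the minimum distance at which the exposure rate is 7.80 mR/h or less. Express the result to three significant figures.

Applying the 1/r² law, d₂ = d₁·√(I₁/I₂).
I₁/I₂ = 50.0/7.80 = 6.410, so d₂ = 2.84 × √6.410 = 7.190 m.

7.19 m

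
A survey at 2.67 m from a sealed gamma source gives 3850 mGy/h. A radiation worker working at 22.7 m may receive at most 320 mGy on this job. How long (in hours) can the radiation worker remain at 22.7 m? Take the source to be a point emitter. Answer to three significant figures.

Since intensity falls as 1/r², rate at 22.7 m:
3850 × (2.67/22.7)² = 3850 × 0.01383 = 53.25 mGy/h.
Stay time = 320 mGy ÷ 53.25 mGy/h = 6.009 h.

6.01 h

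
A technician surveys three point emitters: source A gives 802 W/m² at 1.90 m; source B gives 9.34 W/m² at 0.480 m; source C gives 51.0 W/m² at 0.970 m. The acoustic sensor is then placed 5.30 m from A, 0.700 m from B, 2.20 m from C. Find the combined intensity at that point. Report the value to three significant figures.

117 W/m²

Each source contributes Iᵢ·(dᵢ/rᵢ)²; contributions add.
A: 802 × (1.90/5.30)² = 103.1 W/m²
B: 9.34 × (0.480/0.700)² = 4.392 W/m²
C: 51.0 × (0.970/2.20)² = 9.914 W/m²
Total = 103.1 + 4.392 + 9.914 = 117.4 W/m².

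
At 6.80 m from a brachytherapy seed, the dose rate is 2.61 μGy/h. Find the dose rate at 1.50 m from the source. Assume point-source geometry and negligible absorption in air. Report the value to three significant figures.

Using I₁d₁² = I₂d₂², the rate at 1.50 m is
(6.80/1.50)² = 20.55, so 2.61 × 20.55 = 53.64 μGy/h.

53.6 μGy/h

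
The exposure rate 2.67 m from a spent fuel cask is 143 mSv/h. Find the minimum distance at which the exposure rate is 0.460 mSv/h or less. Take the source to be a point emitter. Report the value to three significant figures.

47.1 m

Intensity scales as (d₁/d₂)², so d₂ = d₁·√(I₁/I₂).
I₁/I₂ = 143/0.460 = 310.9, so d₂ = 2.67 × √310.9 = 47.08 m.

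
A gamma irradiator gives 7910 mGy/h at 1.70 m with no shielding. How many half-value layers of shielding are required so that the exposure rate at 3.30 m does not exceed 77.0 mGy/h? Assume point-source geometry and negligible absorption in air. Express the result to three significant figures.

At 3.30 m, distance alone gives 7910 × (1.70/3.30)² = 7910 × 0.2654 = 2099 mGy/h.
Further attenuation needed: 2099/77.0 = 27.26.
n = log₂(27.26) = 4.769 half-value layers.

4.77 half-value layers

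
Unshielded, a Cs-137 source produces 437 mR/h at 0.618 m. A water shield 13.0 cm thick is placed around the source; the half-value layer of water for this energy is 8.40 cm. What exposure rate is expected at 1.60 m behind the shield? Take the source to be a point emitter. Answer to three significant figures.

Distance alone: 437 × (0.618/1.60)² = 437 × 0.1492 = 65.20 mR/h.
Shield: 13.0/8.40 = 1.548 half-value layers → attenuation 2^(−1.548) = 0.3420.
Combined: 65.20 × 0.3420 = 22.30 mR/h.

22.3 mR/h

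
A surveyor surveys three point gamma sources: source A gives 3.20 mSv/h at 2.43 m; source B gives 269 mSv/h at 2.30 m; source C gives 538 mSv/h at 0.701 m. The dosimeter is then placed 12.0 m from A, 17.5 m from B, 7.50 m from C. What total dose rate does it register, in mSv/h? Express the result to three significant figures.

Each source contributes Iᵢ·(dᵢ/rᵢ)²; contributions add.
A: 3.20 × (2.43/12.0)² = 0.1312 mSv/h
B: 269 × (2.30/17.5)² = 4.647 mSv/h
C: 538 × (0.701/7.50)² = 4.700 mSv/h
Total = 0.1312 + 4.647 + 4.700 = 9.478 mSv/h.

9.48 mSv/h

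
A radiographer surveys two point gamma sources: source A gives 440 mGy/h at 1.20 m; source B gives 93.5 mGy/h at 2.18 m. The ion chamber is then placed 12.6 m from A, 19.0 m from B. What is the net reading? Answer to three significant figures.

Each source contributes Iᵢ·(dᵢ/rᵢ)²; contributions add.
A: 440 × (1.20/12.6)² = 3.991 mGy/h
B: 93.5 × (2.18/19.0)² = 1.231 mGy/h
Total = 3.991 + 1.231 = 5.222 mGy/h.

5.22 mGy/h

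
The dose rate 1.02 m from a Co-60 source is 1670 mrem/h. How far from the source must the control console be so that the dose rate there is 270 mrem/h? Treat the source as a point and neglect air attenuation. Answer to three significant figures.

2.54 m

Applying the 1/r² law, d₂ = d₁·√(I₁/I₂).
I₁/I₂ = 1670/270 = 6.185, so d₂ = 1.02 × √6.185 = 2.537 m.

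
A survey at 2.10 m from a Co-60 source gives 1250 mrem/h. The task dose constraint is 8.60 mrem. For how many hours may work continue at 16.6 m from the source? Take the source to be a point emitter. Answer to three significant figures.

Using I₁d₁² = I₂d₂², rate at 16.6 m:
(2.10/16.6)² = 0.01600, so 1250 × 0.01600 = 20.00 mrem/h.
Stay time = 8.60 mrem ÷ 20.00 mrem/h = 0.4300 h.

0.430 h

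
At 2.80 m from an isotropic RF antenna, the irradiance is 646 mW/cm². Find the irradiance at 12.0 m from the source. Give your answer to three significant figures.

Since intensity falls as 1/r², the rate at 12.0 m is
646 × (2.80/12.0)² = 646 × 0.05444 = 35.17 mW/cm².

35.2 mW/cm²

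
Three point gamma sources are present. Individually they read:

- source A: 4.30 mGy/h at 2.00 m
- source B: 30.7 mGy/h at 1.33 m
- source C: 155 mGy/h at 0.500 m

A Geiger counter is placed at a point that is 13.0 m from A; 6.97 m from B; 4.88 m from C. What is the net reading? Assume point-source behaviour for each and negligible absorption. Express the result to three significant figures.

Each source contributes Iᵢ·(dᵢ/rᵢ)²; contributions add.
A: 4.30 × (2.00/13.0)² = 0.1018 mGy/h
B: 30.7 × (1.33/6.97)² = 1.118 mGy/h
C: 155 × (0.500/4.88)² = 1.627 mGy/h
Total = 0.1018 + 1.118 + 1.627 = 2.847 mGy/h.

2.85 mGy/h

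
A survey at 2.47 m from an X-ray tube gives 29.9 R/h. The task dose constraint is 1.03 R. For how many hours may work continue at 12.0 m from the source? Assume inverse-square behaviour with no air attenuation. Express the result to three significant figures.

Applying the 1/r² law, rate at 12.0 m:
(2.47/12.0)² = 0.04237, so 29.9 × 0.04237 = 1.267 R/h.
Stay time = 1.03 R ÷ 1.267 R/h = 0.8129 h.

0.813 h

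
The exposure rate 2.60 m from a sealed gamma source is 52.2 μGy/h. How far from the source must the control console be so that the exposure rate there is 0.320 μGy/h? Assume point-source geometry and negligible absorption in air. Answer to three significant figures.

Intensity scales as (d₁/d₂)², so d₂ = d₁·√(I₁/I₂).
I₁/I₂ = 52.2/0.320 = 163.1, so d₂ = 2.60 × √163.1 = 33.20 m.

33.2 m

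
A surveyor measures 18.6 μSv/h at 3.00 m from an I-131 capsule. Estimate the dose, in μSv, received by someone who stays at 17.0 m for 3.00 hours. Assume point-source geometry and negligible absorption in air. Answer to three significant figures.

By the inverse-square law, rate at 17.0 m:
(3.00/17.0)² = 0.03114, so 18.6 × 0.03114 = 0.5792 μSv/h.
Dose = rate × time = 0.5792 μSv/h × 3.000 h = 1.738 μSv.

1.74 μSv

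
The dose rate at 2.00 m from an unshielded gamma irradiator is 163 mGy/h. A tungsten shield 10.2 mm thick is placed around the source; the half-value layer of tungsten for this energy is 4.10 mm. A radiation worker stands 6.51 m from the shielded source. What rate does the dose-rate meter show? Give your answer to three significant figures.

2.74 mGy/h

Distance alone: 163 × (2.00/6.51)² = 163 × 0.09438 = 15.38 mGy/h.
Shield: 10.2/4.10 = 2.488 half-value layers → attenuation 2^(−2.488) = 0.1783.
Combined: 15.38 × 0.1783 = 2.742 mGy/h.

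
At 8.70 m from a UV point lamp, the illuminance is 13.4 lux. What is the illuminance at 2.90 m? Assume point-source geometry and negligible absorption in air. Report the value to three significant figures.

Applying the 1/r² law, the rate at 2.90 m is
(8.70/2.90)² = 9.000, so 13.4 × 9.000 = 120.6 lux.

121 lux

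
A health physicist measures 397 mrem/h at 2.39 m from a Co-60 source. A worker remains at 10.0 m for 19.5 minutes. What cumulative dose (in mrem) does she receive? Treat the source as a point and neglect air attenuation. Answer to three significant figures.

Since intensity falls as 1/r², rate at 10.0 m:
(2.39/10.0)² = 0.05712, so 397 × 0.05712 = 22.68 mrem/h.
Dose = rate × time = 22.68 mrem/h × 0.3250 h = 7.371 mrem.

7.37 mrem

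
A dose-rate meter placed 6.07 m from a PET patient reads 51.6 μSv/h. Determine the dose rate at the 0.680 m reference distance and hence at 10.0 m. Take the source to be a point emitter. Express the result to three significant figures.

Applying the 1/r² law,
At 0.680 m: (6.07/0.680)² = 79.68, so 51.6 × 79.68 = 4111 μSv/h
At 10.0 m: 4111 × (0.680/10.0)² = 4111 × 0.004624 = 19.01 μSv/h.

4110 μSv/h; 19.0 μSv/h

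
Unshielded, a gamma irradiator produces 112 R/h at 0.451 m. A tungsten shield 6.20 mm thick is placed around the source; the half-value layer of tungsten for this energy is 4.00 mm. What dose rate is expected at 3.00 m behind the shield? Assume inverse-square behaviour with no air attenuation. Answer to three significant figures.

0.864 R/h

Distance alone: (0.451/3.00)² = 0.02260, so 112 × 0.02260 = 2.531 R/h.
Shield: 6.20/4.00 = 1.550 half-value layers → attenuation 2^(−1.550) = 0.3415.
Combined: 2.531 × 0.3415 = 0.8643 R/h.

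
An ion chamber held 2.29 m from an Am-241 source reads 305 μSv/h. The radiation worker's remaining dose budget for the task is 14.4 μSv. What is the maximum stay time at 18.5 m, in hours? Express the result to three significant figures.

Applying the 1/r² law, rate at 18.5 m:
305 × (2.29/18.5)² = 305 × 0.01532 = 4.673 μSv/h.
Stay time = 14.4 μSv ÷ 4.673 μSv/h = 3.082 h.

3.08 h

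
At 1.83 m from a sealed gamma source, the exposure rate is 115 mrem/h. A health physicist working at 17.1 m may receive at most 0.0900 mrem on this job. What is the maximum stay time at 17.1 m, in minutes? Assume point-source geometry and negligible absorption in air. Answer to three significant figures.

Since intensity falls as 1/r², rate at 17.1 m:
115 × (1.83/17.1)² = 115 × 0.01145 = 1.317 mrem/h.
Stay time = 0.0900 mrem ÷ 1.317 mrem/h = 0.06834 h = 4.100 min.

4.10 min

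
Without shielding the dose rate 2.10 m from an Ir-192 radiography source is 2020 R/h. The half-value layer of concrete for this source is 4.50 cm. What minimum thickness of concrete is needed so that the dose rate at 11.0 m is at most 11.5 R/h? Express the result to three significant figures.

At 11.0 m, distance alone gives 2020 × (2.10/11.0)² = 2020 × 0.03645 = 73.63 R/h.
Further attenuation needed: 73.63/11.5 = 6.403.
n = log₂(6.403) = 2.679 half-value layers.
Thickness = 2.679 × 4.50 cm = 12.06 cm.

12.1 cm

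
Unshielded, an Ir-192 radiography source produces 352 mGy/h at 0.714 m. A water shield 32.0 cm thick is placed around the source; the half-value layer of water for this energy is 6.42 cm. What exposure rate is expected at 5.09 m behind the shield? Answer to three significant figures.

0.219 mGy/h

Distance alone: 352 × (0.714/5.09)² = 352 × 0.01968 = 6.927 mGy/h.
Shield: 32.0/6.42 = 4.984 half-value layers → attenuation 2^(−4.984) = 0.03160.
Combined: 6.927 × 0.03160 = 0.2189 mGy/h.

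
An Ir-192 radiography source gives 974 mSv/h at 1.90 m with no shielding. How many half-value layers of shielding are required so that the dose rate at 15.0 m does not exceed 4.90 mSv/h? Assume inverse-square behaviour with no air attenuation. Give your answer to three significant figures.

1.67 half-value layers

At 15.0 m, distance alone gives 974 × (1.90/15.0)² = 974 × 0.01604 = 15.62 mSv/h.
Further attenuation needed: 15.62/4.90 = 3.188.
n = log₂(3.188) = 1.673 half-value layers.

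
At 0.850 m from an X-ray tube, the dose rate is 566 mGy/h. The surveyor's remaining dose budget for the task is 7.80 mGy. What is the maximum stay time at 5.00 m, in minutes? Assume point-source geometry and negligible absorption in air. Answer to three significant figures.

Applying the 1/r² law, rate at 5.00 m:
566 × (0.850/5.00)² = 566 × 0.02890 = 16.36 mGy/h.
Stay time = 7.80 mGy ÷ 16.36 mGy/h = 0.4768 h = 28.61 min.

28.6 min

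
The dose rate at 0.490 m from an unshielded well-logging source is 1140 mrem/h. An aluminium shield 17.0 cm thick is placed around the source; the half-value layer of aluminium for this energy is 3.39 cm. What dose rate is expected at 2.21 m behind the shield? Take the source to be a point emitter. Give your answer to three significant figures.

Distance alone: 1140 × (0.490/2.21)² = 1140 × 0.04916 = 56.04 mrem/h.
Shield: 17.0/3.39 = 5.015 half-value layers → attenuation 2^(−5.015) = 0.03093.
Combined: 56.04 × 0.03093 = 1.733 mrem/h.

1.73 mrem/h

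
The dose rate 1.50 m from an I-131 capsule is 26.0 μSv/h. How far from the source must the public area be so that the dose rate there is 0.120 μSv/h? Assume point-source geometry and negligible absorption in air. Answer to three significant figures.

Using I₁d₁² = I₂d₂², d₂ = d₁·√(I₁/I₂).
I₁/I₂ = 26.0/0.120 = 216.7, so d₂ = 1.50 × √216.7 = 22.08 m.

22.1 m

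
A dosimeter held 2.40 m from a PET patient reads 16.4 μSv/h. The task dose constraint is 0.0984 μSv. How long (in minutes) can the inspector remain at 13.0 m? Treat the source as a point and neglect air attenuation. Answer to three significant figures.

10.6 min

Intensity scales as (d₁/d₂)², so rate at 13.0 m:
16.4 × (2.40/13.0)² = 16.4 × 0.03408 = 0.5589 μSv/h.
Stay time = 0.0984 μSv ÷ 0.5589 μSv/h = 0.1761 h = 10.57 min.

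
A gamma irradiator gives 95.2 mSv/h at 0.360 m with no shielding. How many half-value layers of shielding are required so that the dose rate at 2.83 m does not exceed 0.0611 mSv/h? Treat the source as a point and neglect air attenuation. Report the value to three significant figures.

At 2.83 m, distance alone gives (0.360/2.83)² = 0.01618, so 95.2 × 0.01618 = 1.540 mSv/h.
Further attenuation needed: 1.540/0.0611 = 25.20.
n = log₂(25.20) = 4.655 half-value layers.

4.66 half-value layers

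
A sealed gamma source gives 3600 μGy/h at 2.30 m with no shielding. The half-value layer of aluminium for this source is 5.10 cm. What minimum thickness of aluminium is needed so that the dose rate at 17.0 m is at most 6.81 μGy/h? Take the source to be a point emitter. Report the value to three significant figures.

16.7 cm

At 17.0 m, distance alone gives 3600 × (2.30/17.0)² = 3600 × 0.01830 = 65.88 μGy/h.
Further attenuation needed: 65.88/6.81 = 9.674.
n = log₂(9.674) = 3.274 half-value layers.
Thickness = 3.274 × 5.10 cm = 16.70 cm.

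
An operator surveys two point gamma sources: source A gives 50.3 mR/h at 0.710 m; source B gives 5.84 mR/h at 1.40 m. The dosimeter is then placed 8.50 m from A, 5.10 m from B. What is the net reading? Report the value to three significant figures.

0.791 mR/h

By superposition, sum each source's inverse-square contribution:
A: 50.3 × (0.710/8.50)² = 0.3510 mR/h
B: 5.84 × (1.40/5.10)² = 0.4401 mR/h
Total = 0.3510 + 0.4401 = 0.7911 mR/h.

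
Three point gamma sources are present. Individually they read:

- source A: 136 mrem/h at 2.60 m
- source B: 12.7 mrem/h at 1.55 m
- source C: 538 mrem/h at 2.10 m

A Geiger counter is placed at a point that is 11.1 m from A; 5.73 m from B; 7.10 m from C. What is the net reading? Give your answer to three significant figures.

Each source contributes Iᵢ·(dᵢ/rᵢ)²; contributions add.
A: 136 × (2.60/11.1)² = 7.462 mrem/h
B: 12.7 × (1.55/5.73)² = 0.9293 mrem/h
C: 538 × (2.10/7.10)² = 47.07 mrem/h
Total = 7.462 + 0.9293 + 47.07 = 55.46 mrem/h.

55.5 mrem/h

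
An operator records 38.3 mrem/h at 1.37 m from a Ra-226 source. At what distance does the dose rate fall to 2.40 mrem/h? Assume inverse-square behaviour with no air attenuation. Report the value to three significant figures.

5.47 m

Intensity scales as (d₁/d₂)², so d₂ = d₁·√(I₁/I₂).
I₁/I₂ = 38.3/2.40 = 15.96, so d₂ = 1.37 × √15.96 = 5.473 m.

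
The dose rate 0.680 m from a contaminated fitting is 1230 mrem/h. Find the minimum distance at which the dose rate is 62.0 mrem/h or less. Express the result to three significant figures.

3.03 m

By the inverse-square law, d₂ = d₁·√(I₁/I₂).
I₁/I₂ = 1230/62.0 = 19.84, so d₂ = 0.680 × √19.84 = 3.029 m.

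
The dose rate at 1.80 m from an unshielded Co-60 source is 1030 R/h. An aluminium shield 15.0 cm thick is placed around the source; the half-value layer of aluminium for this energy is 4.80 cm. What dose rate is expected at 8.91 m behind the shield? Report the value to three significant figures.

Distance alone: 1030 × (1.80/8.91)² = 1030 × 0.04081 = 42.03 R/h.
Shield: 15.0/4.80 = 3.125 half-value layers → attenuation 2^(−3.125) = 0.1146.
Combined: 42.03 × 0.1146 = 4.817 R/h.

4.82 R/h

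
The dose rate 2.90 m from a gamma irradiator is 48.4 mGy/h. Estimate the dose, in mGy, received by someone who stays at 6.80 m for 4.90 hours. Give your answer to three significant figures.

43.1 mGy

Using I₁d₁² = I₂d₂², rate at 6.80 m:
48.4 × (2.90/6.80)² = 48.4 × 0.1819 = 8.804 mGy/h.
Dose = rate × time = 8.804 mGy/h × 4.900 h = 43.14 mGy.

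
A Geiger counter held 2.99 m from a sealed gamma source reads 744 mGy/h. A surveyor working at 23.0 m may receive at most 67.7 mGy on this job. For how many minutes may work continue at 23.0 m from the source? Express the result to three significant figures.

323 min

By the inverse-square law, rate at 23.0 m:
744 × (2.99/23.0)² = 744 × 0.01690 = 12.57 mGy/h.
Stay time = 67.7 mGy ÷ 12.57 mGy/h = 5.386 h = 323.2 min.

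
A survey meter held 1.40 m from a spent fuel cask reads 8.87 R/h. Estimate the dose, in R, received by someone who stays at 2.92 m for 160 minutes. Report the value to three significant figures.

5.44 R

Since intensity falls as 1/r², rate at 2.92 m:
(1.40/2.92)² = 0.2299, so 8.87 × 0.2299 = 2.039 R/h.
Dose = rate × time = 2.039 R/h × 2.667 h = 5.438 R.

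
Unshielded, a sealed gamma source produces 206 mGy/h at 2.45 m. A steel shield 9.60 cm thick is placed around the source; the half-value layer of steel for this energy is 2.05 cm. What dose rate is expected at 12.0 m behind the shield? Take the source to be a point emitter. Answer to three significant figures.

0.334 mGy/h

Distance alone: (2.45/12.0)² = 0.04168, so 206 × 0.04168 = 8.586 mGy/h.
Shield: 9.60/2.05 = 4.683 half-value layers → attenuation 2^(−4.683) = 0.03893.
Combined: 8.586 × 0.03893 = 0.3343 mGy/h.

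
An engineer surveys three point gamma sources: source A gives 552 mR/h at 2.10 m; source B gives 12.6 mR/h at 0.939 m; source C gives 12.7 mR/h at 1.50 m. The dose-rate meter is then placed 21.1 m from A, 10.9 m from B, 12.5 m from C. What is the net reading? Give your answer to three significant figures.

By superposition, sum each source's inverse-square contribution:
A: 552 × (2.10/21.1)² = 5.468 mR/h
B: 12.6 × (0.939/10.9)² = 0.09351 mR/h
C: 12.7 × (1.50/12.5)² = 0.1829 mR/h
Total = 5.468 + 0.09351 + 0.1829 = 5.744 mR/h.

5.74 mR/h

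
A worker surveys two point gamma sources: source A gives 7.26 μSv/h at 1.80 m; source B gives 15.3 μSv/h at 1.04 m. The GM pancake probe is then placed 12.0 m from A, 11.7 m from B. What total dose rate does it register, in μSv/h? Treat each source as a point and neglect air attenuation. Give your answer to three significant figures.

Each source contributes Iᵢ·(dᵢ/rᵢ)²; contributions add.
A: 7.26 × (1.80/12.0)² = 0.1633 μSv/h
B: 15.3 × (1.04/11.7)² = 0.1209 μSv/h
Total = 0.1633 + 0.1209 = 0.2842 μSv/h.

0.284 μSv/h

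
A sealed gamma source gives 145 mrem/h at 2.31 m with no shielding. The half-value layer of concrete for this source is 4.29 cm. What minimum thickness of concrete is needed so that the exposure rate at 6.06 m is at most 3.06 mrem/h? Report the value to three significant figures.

11.9 cm

At 6.06 m, distance alone gives (2.31/6.06)² = 0.1453, so 145 × 0.1453 = 21.07 mrem/h.
Further attenuation needed: 21.07/3.06 = 6.886.
n = log₂(6.886) = 2.784 half-value layers.
Thickness = 2.784 × 4.29 cm = 11.94 cm.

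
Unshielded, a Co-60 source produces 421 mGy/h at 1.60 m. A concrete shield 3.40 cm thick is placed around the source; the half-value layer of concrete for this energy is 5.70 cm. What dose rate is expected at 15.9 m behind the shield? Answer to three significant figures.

2.82 mGy/h

Distance alone: (1.60/15.9)² = 0.01013, so 421 × 0.01013 = 4.265 mGy/h.
Shield: 3.40/5.70 = 0.5965 half-value layers → attenuation 2^(−0.5965) = 0.6614.
Combined: 4.265 × 0.6614 = 2.821 mGy/h.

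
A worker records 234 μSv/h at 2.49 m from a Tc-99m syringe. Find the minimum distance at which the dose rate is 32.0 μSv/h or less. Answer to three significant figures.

Since intensity falls as 1/r², d₂ = d₁·√(I₁/I₂).
I₁/I₂ = 234/32.0 = 7.312, so d₂ = 2.49 × √7.312 = 6.733 m.

6.73 m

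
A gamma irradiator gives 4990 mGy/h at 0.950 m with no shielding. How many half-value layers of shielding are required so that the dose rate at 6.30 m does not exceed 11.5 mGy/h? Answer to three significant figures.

At 6.30 m, distance alone gives 4990 × (0.950/6.30)² = 4990 × 0.02274 = 113.5 mGy/h.
Further attenuation needed: 113.5/11.5 = 9.870.
n = log₂(9.870) = 3.303 half-value layers.

3.30 half-value layers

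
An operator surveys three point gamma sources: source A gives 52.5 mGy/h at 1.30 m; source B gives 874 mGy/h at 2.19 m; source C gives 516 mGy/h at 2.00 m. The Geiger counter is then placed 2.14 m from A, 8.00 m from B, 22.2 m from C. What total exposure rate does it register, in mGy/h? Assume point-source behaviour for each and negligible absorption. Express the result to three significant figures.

89.1 mGy/h

By superposition, sum each source's inverse-square contribution:
A: 52.5 × (1.30/2.14)² = 19.37 mGy/h
B: 874 × (2.19/8.00)² = 65.50 mGy/h
C: 516 × (2.00/22.2)² = 4.188 mGy/h
Total = 19.37 + 65.50 + 4.188 = 89.06 mGy/h.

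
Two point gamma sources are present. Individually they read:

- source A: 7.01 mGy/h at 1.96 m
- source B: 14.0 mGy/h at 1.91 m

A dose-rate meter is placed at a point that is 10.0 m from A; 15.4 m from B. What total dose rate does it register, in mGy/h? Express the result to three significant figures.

Each source contributes Iᵢ·(dᵢ/rᵢ)²; contributions add.
A: 7.01 × (1.96/10.0)² = 0.2693 mGy/h
B: 14.0 × (1.91/15.4)² = 0.2154 mGy/h
Total = 0.2693 + 0.2154 = 0.4847 mGy/h.

0.485 mGy/h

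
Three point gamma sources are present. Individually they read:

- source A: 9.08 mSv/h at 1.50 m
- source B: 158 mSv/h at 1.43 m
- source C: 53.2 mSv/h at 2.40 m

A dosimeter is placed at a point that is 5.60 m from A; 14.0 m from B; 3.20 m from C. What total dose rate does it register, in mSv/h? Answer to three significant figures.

32.2 mSv/h

Each source contributes Iᵢ·(dᵢ/rᵢ)²; contributions add.
A: 9.08 × (1.50/5.60)² = 0.6515 mSv/h
B: 158 × (1.43/14.0)² = 1.648 mSv/h
C: 53.2 × (2.40/3.20)² = 29.92 mSv/h
Total = 0.6515 + 1.648 + 29.92 = 32.22 mSv/h.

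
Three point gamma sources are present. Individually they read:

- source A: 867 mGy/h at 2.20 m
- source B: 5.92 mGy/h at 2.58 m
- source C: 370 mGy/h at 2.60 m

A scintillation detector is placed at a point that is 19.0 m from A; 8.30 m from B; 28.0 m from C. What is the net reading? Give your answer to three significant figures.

Each source contributes Iᵢ·(dᵢ/rᵢ)²; contributions add.
A: 867 × (2.20/19.0)² = 11.62 mGy/h
B: 5.92 × (2.58/8.30)² = 0.5720 mGy/h
C: 370 × (2.60/28.0)² = 3.190 mGy/h
Total = 11.62 + 0.5720 + 3.190 = 15.38 mGy/h.

15.4 mGy/h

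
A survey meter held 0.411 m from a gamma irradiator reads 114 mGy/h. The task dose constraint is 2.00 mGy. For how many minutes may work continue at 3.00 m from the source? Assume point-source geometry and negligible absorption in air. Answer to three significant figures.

Intensity scales as (d₁/d₂)², so rate at 3.00 m:
(0.411/3.00)² = 0.01877, so 114 × 0.01877 = 2.140 mGy/h.
Stay time = 2.00 mGy ÷ 2.140 mGy/h = 0.9346 h = 56.08 min.

56.1 min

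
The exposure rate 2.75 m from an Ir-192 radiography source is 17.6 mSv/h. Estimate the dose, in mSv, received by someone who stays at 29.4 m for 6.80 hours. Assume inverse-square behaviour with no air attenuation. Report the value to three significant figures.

1.05 mSv

Intensity scales as (d₁/d₂)², so rate at 29.4 m:
17.6 × (2.75/29.4)² = 17.6 × 0.008749 = 0.1540 mSv/h.
Dose = rate × time = 0.1540 mSv/h × 6.800 h = 1.047 mSv.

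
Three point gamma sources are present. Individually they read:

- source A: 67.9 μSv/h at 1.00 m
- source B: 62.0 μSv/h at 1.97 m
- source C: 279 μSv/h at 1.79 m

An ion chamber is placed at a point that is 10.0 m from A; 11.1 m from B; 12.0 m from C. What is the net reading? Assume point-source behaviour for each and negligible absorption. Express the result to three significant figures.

By superposition, sum each source's inverse-square contribution:
A: 67.9 × (1.00/10.0)² = 0.6790 μSv/h
B: 62.0 × (1.97/11.1)² = 1.953 μSv/h
C: 279 × (1.79/12.0)² = 6.208 μSv/h
Total = 0.6790 + 1.953 + 6.208 = 8.840 μSv/h.

8.84 μSv/h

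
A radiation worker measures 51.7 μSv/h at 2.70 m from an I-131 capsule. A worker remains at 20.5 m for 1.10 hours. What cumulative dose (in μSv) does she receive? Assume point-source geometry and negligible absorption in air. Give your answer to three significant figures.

0.987 μSv

By the inverse-square law, rate at 20.5 m:
51.7 × (2.70/20.5)² = 51.7 × 0.01735 = 0.8970 μSv/h.
Dose = rate × time = 0.8970 μSv/h × 1.100 h = 0.9867 μSv.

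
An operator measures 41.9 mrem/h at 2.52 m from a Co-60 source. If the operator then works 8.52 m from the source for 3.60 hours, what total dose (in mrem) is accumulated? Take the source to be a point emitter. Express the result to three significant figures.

13.2 mrem

Applying the 1/r² law, rate at 8.52 m:
41.9 × (2.52/8.52)² = 41.9 × 0.08748 = 3.665 mrem/h.
Dose = rate × time = 3.665 mrem/h × 3.600 h = 13.19 mrem.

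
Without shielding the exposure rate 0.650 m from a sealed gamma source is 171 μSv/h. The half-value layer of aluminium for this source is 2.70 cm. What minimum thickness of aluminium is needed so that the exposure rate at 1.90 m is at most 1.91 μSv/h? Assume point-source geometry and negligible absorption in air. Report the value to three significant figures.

9.15 cm

At 1.90 m, distance alone gives (0.650/1.90)² = 0.1170, so 171 × 0.1170 = 20.01 μSv/h.
Further attenuation needed: 20.01/1.91 = 10.48.
n = log₂(10.48) = 3.390 half-value layers.
Thickness = 3.390 × 2.70 cm = 9.153 cm.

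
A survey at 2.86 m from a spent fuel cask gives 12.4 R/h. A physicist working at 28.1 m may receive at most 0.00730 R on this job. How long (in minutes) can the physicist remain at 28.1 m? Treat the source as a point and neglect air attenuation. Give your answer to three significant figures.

3.41 min

Since intensity falls as 1/r², rate at 28.1 m:
12.4 × (2.86/28.1)² = 12.4 × 0.01036 = 0.1285 R/h.
Stay time = 0.00730 R ÷ 0.1285 R/h = 0.05681 h = 3.409 min.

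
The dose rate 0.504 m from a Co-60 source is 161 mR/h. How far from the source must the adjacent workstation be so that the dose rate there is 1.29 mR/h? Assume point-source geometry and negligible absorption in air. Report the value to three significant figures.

5.63 m

By the inverse-square law, d₂ = d₁·√(I₁/I₂).
I₁/I₂ = 161/1.29 = 124.8, so d₂ = 0.504 × √124.8 = 5.630 m.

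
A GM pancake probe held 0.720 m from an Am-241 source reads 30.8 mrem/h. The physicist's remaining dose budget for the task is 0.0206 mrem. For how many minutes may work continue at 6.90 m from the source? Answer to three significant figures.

3.69 min

By the inverse-square law, rate at 6.90 m:
30.8 × (0.720/6.90)² = 30.8 × 0.01089 = 0.3354 mrem/h.
Stay time = 0.0206 mrem ÷ 0.3354 mrem/h = 0.06142 h = 3.685 min.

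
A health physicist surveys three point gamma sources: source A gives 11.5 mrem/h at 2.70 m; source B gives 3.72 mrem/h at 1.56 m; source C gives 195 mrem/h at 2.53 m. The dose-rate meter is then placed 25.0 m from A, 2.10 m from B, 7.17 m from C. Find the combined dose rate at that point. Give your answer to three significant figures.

26.5 mrem/h

Each source contributes Iᵢ·(dᵢ/rᵢ)²; contributions add.
A: 11.5 × (2.70/25.0)² = 0.1341 mrem/h
B: 3.72 × (1.56/2.10)² = 2.053 mrem/h
C: 195 × (2.53/7.17)² = 24.28 mrem/h
Total = 0.1341 + 2.053 + 24.28 = 26.47 mrem/h.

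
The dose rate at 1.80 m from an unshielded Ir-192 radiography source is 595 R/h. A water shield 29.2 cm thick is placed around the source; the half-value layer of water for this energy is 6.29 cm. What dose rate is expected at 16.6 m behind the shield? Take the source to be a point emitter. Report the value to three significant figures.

Distance alone: 595 × (1.80/16.6)² = 595 × 0.01176 = 6.997 R/h.
Shield: 29.2/6.29 = 4.642 half-value layers → attenuation 2^(−4.642) = 0.04005.
Combined: 6.997 × 0.04005 = 0.2802 R/h.

0.280 R/h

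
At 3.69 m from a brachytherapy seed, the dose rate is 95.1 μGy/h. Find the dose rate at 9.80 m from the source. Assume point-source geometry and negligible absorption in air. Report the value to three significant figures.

13.5 μGy/h

By the inverse-square law, the rate at 9.80 m is
95.1 × (3.69/9.80)² = 95.1 × 0.1418 = 13.49 μGy/h.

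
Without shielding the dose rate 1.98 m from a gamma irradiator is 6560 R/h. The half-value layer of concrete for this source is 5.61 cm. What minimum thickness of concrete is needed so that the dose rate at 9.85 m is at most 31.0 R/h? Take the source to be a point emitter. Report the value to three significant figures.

At 9.85 m, distance alone gives 6560 × (1.98/9.85)² = 6560 × 0.04041 = 265.1 R/h.
Further attenuation needed: 265.1/31.0 = 8.552.
n = log₂(8.552) = 3.096 half-value layers.
Thickness = 3.096 × 5.61 cm = 17.37 cm.

17.4 cm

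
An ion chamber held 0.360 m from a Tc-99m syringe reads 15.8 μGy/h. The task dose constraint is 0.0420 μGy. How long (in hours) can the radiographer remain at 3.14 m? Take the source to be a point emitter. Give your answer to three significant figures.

0.202 h

By the inverse-square law, rate at 3.14 m:
15.8 × (0.360/3.14)² = 15.8 × 0.01314 = 0.2076 μGy/h.
Stay time = 0.0420 μGy ÷ 0.2076 μGy/h = 0.2023 h.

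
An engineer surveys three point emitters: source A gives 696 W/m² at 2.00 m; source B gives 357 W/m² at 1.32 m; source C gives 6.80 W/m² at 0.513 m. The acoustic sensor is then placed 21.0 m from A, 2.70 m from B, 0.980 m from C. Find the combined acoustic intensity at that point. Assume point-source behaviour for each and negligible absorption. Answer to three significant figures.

93.5 W/m²

Each source contributes Iᵢ·(dᵢ/rᵢ)²; contributions add.
A: 696 × (2.00/21.0)² = 6.313 W/m²
B: 357 × (1.32/2.70)² = 85.33 W/m²
C: 6.80 × (0.513/0.980)² = 1.863 W/m²
Total = 6.313 + 85.33 + 1.863 = 93.51 W/m².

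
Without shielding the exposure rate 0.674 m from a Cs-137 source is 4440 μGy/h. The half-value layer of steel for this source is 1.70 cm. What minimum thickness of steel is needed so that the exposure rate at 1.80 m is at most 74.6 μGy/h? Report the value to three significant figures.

5.20 cm

At 1.80 m, distance alone gives 4440 × (0.674/1.80)² = 4440 × 0.1402 = 622.5 μGy/h.
Further attenuation needed: 622.5/74.6 = 8.345.
n = log₂(8.345) = 3.061 half-value layers.
Thickness = 3.061 × 1.70 cm = 5.204 cm.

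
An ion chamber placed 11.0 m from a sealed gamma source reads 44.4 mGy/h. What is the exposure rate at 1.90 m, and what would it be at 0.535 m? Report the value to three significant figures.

Intensity scales as (d₁/d₂)², so
At 1.90 m: 44.4 × (11.0/1.90)² = 44.4 × 33.52 = 1488 mGy/h
At 0.535 m: (1.90/0.535)² = 12.61, so 1488 × 12.61 = 18760 mGy/h.

1490 mGy/h; 18800 mGy/h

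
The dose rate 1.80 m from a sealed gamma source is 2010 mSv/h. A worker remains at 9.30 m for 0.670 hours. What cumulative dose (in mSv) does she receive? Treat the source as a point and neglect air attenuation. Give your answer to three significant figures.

50.4 mSv

By the inverse-square law, rate at 9.30 m:
2010 × (1.80/9.30)² = 2010 × 0.03746 = 75.29 mSv/h.
Dose = rate × time = 75.29 mSv/h × 0.6700 h = 50.44 mSv.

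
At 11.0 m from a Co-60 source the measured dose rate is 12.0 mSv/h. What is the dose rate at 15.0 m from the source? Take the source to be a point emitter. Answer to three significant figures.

6.45 mSv/h

By the inverse-square law, scaling from 11.0 m to 15.0 m:
12.0 × (11.0/15.0)² = 12.0 × 0.5378 = 6.454 mSv/h.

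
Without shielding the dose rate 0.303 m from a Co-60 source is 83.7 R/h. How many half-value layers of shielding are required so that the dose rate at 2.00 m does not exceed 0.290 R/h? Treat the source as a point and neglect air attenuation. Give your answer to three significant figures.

2.73 half-value layers

At 2.00 m, distance alone gives 83.7 × (0.303/2.00)² = 83.7 × 0.02295 = 1.921 R/h.
Further attenuation needed: 1.921/0.290 = 6.624.
n = log₂(6.624) = 2.728 half-value layers.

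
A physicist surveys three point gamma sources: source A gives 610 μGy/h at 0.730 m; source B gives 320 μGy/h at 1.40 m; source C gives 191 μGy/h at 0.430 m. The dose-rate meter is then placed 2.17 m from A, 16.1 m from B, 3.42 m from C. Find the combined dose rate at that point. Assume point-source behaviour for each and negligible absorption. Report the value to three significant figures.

Each source contributes Iᵢ·(dᵢ/rᵢ)²; contributions add.
A: 610 × (0.730/2.17)² = 69.03 μGy/h
B: 320 × (1.40/16.1)² = 2.420 μGy/h
C: 191 × (0.430/3.42)² = 3.019 μGy/h
Total = 69.03 + 2.420 + 3.019 = 74.47 μGy/h.

74.5 μGy/h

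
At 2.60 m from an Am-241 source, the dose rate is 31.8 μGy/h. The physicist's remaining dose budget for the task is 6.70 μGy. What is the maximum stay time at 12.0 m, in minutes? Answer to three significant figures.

269 min

Intensity scales as (d₁/d₂)², so rate at 12.0 m:
31.8 × (2.60/12.0)² = 31.8 × 0.04694 = 1.493 μGy/h.
Stay time = 6.70 μGy ÷ 1.493 μGy/h = 4.488 h = 269.3 min.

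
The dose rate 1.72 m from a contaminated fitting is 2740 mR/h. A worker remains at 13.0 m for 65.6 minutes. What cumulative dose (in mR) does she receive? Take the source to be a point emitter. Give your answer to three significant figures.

Applying the 1/r² law, rate at 13.0 m:
(1.72/13.0)² = 0.01751, so 2740 × 0.01751 = 47.98 mR/h.
Dose = rate × time = 47.98 mR/h × 1.093 h = 52.44 mR.

52.4 mR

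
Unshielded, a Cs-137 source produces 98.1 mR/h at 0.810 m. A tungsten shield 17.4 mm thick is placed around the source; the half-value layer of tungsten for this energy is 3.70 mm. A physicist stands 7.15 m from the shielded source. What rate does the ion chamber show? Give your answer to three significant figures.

0.0483 mR/h

Distance alone: (0.810/7.15)² = 0.01283, so 98.1 × 0.01283 = 1.259 mR/h.
Shield: 17.4/3.70 = 4.703 half-value layers → attenuation 2^(−4.703) = 0.03839.
Combined: 1.259 × 0.03839 = 0.04833 mR/h.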